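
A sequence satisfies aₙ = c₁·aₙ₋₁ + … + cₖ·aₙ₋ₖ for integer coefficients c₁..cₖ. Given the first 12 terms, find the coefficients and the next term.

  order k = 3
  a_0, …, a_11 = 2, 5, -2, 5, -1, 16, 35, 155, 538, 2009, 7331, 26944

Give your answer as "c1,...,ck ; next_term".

3,3,-2 ; 98807

  a_3 = 3·-2 + 3·5 + -2·2 = 5
  a_4 = 3·5 + 3·-2 + -2·5 = -1
  a_5 = 3·-1 + 3·5 + -2·-2 = 16
  a_6 = 3·16 + 3·-1 + -2·5 = 35
  a_7 = 3·35 + 3·16 + -2·-1 = 155
  a_8 = 3·155 + 3·35 + -2·16 = 538
  a_9 = 3·538 + 3·155 + -2·35 = 2009
  a_10 = 3·2009 + 3·538 + -2·155 = 7331
  a_11 = 3·7331 + 3·2009 + -2·538 = 26944
  a_12 = 3·26944 + 3·7331 + -2·2009 = 98807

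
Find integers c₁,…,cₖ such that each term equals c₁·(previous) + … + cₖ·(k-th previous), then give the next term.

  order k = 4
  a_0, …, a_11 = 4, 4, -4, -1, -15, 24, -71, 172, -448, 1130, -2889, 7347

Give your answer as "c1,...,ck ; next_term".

  a_4 = -1·-1 + 3·-4 + -2·4 + 1·4 = -15
  a_5 = -1·-15 + 3·-1 + -2·-4 + 1·4 = 24
  a_6 = -1·24 + 3·-15 + -2·-1 + 1·-4 = -71
  a_7 = -1·-71 + 3·24 + -2·-15 + 1·-1 = 172
  a_8 = -1·172 + 3·-71 + -2·24 + 1·-15 = -448
  a_9 = -1·-448 + 3·172 + -2·-71 + 1·24 = 1130
  a_10 = -1·1130 + 3·-448 + -2·172 + 1·-71 = -2889
  a_11 = -1·-2889 + 3·1130 + -2·-448 + 1·172 = 7347
  a_12 = -1·7347 + 3·-2889 + -2·1130 + 1·-448 = -18722

-1,3,-2,1 ; -18722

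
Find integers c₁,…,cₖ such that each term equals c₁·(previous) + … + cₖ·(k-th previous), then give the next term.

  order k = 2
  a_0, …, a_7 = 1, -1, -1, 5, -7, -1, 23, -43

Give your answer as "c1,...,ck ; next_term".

-2,-3 ; 17

  a_2 = -2·-1 + -3·1 = -1
  a_3 = -2·-1 + -3·-1 = 5
  a_4 = -2·5 + -3·-1 = -7
  a_5 = -2·-7 + -3·5 = -1
  a_6 = -2·-1 + -3·-7 = 23
  a_7 = -2·23 + -3·-1 = -43
  a_8 = -2·-43 + -3·23 = 17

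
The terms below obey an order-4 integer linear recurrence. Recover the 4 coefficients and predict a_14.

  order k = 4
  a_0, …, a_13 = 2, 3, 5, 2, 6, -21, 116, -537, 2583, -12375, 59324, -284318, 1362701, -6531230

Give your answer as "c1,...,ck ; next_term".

-4,3,-3,4 ; 31303273

  a_4 = -4·2 + 3·5 + -3·3 + 4·2 = 6
  a_5 = -4·6 + 3·2 + -3·5 + 4·3 = -21
  a_6 = -4·-21 + 3·6 + -3·2 + 4·5 = 116
  a_7 = -4·116 + 3·-21 + -3·6 + 4·2 = -537
  a_8 = -4·-537 + 3·116 + -3·-21 + 4·6 = 2583
  a_9 = -4·2583 + 3·-537 + -3·116 + 4·-21 = -12375
  a_10 = -4·-12375 + 3·2583 + -3·-537 + 4·116 = 59324
  a_11 = -4·59324 + 3·-12375 + -3·2583 + 4·-537 = -284318
  a_12 = -4·-284318 + 3·59324 + -3·-12375 + 4·2583 = 1362701
  a_13 = -4·1362701 + 3·-284318 + -3·59324 + 4·-12375 = -6531230
  a_14 = -4·-6531230 + 3·1362701 + -3·-284318 + 4·59324 = 31303273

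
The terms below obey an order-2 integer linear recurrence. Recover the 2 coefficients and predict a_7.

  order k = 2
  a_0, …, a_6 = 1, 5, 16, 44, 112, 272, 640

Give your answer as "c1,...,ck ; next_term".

4,-4 ; 1472

  a_2 = 4·5 + -4·1 = 16
  a_3 = 4·16 + -4·5 = 44
  a_4 = 4·44 + -4·16 = 112
  a_5 = 4·112 + -4·44 = 272
  a_6 = 4·272 + -4·112 = 640
  a_7 = 4·640 + -4·272 = 1472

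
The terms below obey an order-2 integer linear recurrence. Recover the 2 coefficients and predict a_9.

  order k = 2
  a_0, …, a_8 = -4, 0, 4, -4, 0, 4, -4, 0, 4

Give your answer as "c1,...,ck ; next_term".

-1,-1 ; -4

  a_2 = -1·0 + -1·-4 = 4
  a_3 = -1·4 + -1·0 = -4
  a_4 = -1·-4 + -1·4 = 0
  a_5 = -1·0 + -1·-4 = 4
  a_6 = -1·4 + -1·0 = -4
  a_7 = -1·-4 + -1·4 = 0
  a_8 = -1·0 + -1·-4 = 4
  a_9 = -1·4 + -1·0 = -4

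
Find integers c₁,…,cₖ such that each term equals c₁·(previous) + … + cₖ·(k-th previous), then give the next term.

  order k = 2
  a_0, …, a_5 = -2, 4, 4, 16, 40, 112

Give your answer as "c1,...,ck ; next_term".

2,2 ; 304

  a_2 = 2·4 + 2·-2 = 4
  a_3 = 2·4 + 2·4 = 16
  a_4 = 2·16 + 2·4 = 40
  a_5 = 2·40 + 2·16 = 112
  a_6 = 2·112 + 2·40 = 304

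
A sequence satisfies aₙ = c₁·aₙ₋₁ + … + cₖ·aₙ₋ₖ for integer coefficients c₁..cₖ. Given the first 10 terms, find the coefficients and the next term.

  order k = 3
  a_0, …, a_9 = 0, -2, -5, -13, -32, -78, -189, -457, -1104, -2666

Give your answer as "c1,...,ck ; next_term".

3,-1,-1 ; -6437

  a_3 = 3·-5 + -1·-2 + -1·0 = -13
  a_4 = 3·-13 + -1·-5 + -1·-2 = -32
  a_5 = 3·-32 + -1·-13 + -1·-5 = -78
  a_6 = 3·-78 + -1·-32 + -1·-13 = -189
  a_7 = 3·-189 + -1·-78 + -1·-32 = -457
  a_8 = 3·-457 + -1·-189 + -1·-78 = -1104
  a_9 = 3·-1104 + -1·-457 + -1·-189 = -2666
  a_10 = 3·-2666 + -1·-1104 + -1·-457 = -6437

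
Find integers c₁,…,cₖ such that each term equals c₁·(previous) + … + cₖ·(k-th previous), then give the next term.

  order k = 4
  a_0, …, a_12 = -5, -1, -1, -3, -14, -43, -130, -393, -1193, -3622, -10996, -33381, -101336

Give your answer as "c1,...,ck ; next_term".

3,0,0,1 ; -307630

  a_4 = 3·-3 + 0·-1 + 0·-1 + 1·-5 = -14
  a_5 = 3·-14 + 0·-3 + 0·-1 + 1·-1 = -43
  a_6 = 3·-43 + 0·-14 + 0·-3 + 1·-1 = -130
  a_7 = 3·-130 + 0·-43 + 0·-14 + 1·-3 = -393
  a_8 = 3·-393 + 0·-130 + 0·-43 + 1·-14 = -1193
  a_9 = 3·-1193 + 0·-393 + 0·-130 + 1·-43 = -3622
  a_10 = 3·-3622 + 0·-1193 + 0·-393 + 1·-130 = -10996
  a_11 = 3·-10996 + 0·-3622 + 0·-1193 + 1·-393 = -33381
  a_12 = 3·-33381 + 0·-10996 + 0·-3622 + 1·-1193 = -101336
  a_13 = 3·-101336 + 0·-33381 + 0·-10996 + 1·-3622 = -307630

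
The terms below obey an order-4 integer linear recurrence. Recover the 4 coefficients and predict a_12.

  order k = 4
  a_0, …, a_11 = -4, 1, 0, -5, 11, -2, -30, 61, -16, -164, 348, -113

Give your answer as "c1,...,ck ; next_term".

  a_4 = -1·-5 + -2·0 + 2·1 + -1·-4 = 11
  a_5 = -1·11 + -2·-5 + 2·0 + -1·1 = -2
  a_6 = -1·-2 + -2·11 + 2·-5 + -1·0 = -30
  a_7 = -1·-30 + -2·-2 + 2·11 + -1·-5 = 61
  a_8 = -1·61 + -2·-30 + 2·-2 + -1·11 = -16
  a_9 = -1·-16 + -2·61 + 2·-30 + -1·-2 = -164
  a_10 = -1·-164 + -2·-16 + 2·61 + -1·-30 = 348
  a_11 = -1·348 + -2·-164 + 2·-16 + -1·61 = -113
  a_12 = -1·-113 + -2·348 + 2·-164 + -1·-16 = -895

-1,-2,2,-1 ; -895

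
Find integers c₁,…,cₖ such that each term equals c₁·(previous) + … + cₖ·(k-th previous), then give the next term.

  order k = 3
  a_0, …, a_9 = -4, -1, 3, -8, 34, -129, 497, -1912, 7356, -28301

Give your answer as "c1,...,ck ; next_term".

  a_3 = -3·3 + 3·-1 + -1·-4 = -8
  a_4 = -3·-8 + 3·3 + -1·-1 = 34
  a_5 = -3·34 + 3·-8 + -1·3 = -129
  a_6 = -3·-129 + 3·34 + -1·-8 = 497
  a_7 = -3·497 + 3·-129 + -1·34 = -1912
  a_8 = -3·-1912 + 3·497 + -1·-129 = 7356
  a_9 = -3·7356 + 3·-1912 + -1·497 = -28301
  a_10 = -3·-28301 + 3·7356 + -1·-1912 = 108883

-3,3,-1 ; 108883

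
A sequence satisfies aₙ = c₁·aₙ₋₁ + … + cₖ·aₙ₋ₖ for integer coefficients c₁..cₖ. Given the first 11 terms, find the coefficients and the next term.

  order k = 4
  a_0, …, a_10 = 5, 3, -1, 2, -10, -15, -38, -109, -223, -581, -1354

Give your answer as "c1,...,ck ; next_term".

  a_4 = 1·2 + 3·-1 + 2·3 + -3·5 = -10
  a_5 = 1·-10 + 3·2 + 2·-1 + -3·3 = -15
  a_6 = 1·-15 + 3·-10 + 2·2 + -3·-1 = -38
  a_7 = 1·-38 + 3·-15 + 2·-10 + -3·2 = -109
  a_8 = 1·-109 + 3·-38 + 2·-15 + -3·-10 = -223
  a_9 = 1·-223 + 3·-109 + 2·-38 + -3·-15 = -581
  a_10 = 1·-581 + 3·-223 + 2·-109 + -3·-38 = -1354
  a_11 = 1·-1354 + 3·-581 + 2·-223 + -3·-109 = -3216

1,3,2,-3 ; -3216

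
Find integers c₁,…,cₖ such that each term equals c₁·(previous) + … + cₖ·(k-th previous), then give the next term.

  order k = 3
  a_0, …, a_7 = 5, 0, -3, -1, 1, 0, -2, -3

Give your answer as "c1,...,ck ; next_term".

2,-1,1 ; -4

  a_3 = 2·-3 + -1·0 + 1·5 = -1
  a_4 = 2·-1 + -1·-3 + 1·0 = 1
  a_5 = 2·1 + -1·-1 + 1·-3 = 0
  a_6 = 2·0 + -1·1 + 1·-1 = -2
  a_7 = 2·-2 + -1·0 + 1·1 = -3
  a_8 = 2·-3 + -1·-2 + 1·0 = -4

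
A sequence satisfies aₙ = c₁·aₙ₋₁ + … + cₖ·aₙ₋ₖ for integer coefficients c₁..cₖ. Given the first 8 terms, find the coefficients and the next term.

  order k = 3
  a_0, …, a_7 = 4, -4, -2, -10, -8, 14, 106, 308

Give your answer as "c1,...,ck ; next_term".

  a_3 = 3·-2 + -3·-4 + -4·4 = -10
  a_4 = 3·-10 + -3·-2 + -4·-4 = -8
  a_5 = 3·-8 + -3·-10 + -4·-2 = 14
  a_6 = 3·14 + -3·-8 + -4·-10 = 106
  a_7 = 3·106 + -3·14 + -4·-8 = 308
  a_8 = 3·308 + -3·106 + -4·14 = 550

3,-3,-4 ; 550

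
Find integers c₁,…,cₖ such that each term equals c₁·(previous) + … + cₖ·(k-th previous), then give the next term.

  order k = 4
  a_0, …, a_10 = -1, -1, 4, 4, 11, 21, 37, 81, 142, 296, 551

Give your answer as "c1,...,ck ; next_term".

0,3,2,-1 ; 1091

  a_4 = 0·4 + 3·4 + 2·-1 + -1·-1 = 11
  a_5 = 0·11 + 3·4 + 2·4 + -1·-1 = 21
  a_6 = 0·21 + 3·11 + 2·4 + -1·4 = 37
  a_7 = 0·37 + 3·21 + 2·11 + -1·4 = 81
  a_8 = 0·81 + 3·37 + 2·21 + -1·11 = 142
  a_9 = 0·142 + 3·81 + 2·37 + -1·21 = 296
  a_10 = 0·296 + 3·142 + 2·81 + -1·37 = 551
  a_11 = 0·551 + 3·296 + 2·142 + -1·81 = 1091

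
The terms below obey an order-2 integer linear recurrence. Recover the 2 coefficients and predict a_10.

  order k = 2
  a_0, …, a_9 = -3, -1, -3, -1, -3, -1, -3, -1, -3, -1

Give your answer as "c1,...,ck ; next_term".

0,1 ; -3

  a_2 = 0·-1 + 1·-3 = -3
  a_3 = 0·-3 + 1·-1 = -1
  a_4 = 0·-1 + 1·-3 = -3
  a_5 = 0·-3 + 1·-1 = -1
  a_6 = 0·-1 + 1·-3 = -3
  a_7 = 0·-3 + 1·-1 = -1
  a_8 = 0·-1 + 1·-3 = -3
  a_9 = 0·-3 + 1·-1 = -1
  a_10 = 0·-1 + 1·-3 = -3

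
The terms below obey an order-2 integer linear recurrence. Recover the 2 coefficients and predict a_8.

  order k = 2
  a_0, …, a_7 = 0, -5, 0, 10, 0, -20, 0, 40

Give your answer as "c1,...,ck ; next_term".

  a_2 = 0·-5 + -2·0 = 0
  a_3 = 0·0 + -2·-5 = 10
  a_4 = 0·10 + -2·0 = 0
  a_5 = 0·0 + -2·10 = -20
  a_6 = 0·-20 + -2·0 = 0
  a_7 = 0·0 + -2·-20 = 40
  a_8 = 0·40 + -2·0 = 0

0,-2 ; 0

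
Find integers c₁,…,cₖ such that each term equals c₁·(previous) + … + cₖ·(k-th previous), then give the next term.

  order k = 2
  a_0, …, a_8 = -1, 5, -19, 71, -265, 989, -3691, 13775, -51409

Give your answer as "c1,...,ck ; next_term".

  a_2 = -4·5 + -1·-1 = -19
  a_3 = -4·-19 + -1·5 = 71
  a_4 = -4·71 + -1·-19 = -265
  a_5 = -4·-265 + -1·71 = 989
  a_6 = -4·989 + -1·-265 = -3691
  a_7 = -4·-3691 + -1·989 = 13775
  a_8 = -4·13775 + -1·-3691 = -51409
  a_9 = -4·-51409 + -1·13775 = 191861

-4,-1 ; 191861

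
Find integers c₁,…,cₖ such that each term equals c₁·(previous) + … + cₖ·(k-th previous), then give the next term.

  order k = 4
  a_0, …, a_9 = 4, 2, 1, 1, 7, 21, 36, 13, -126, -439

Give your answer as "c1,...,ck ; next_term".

3,-4,-2,3 ; -731

  a_4 = 3·1 + -4·1 + -2·2 + 3·4 = 7
  a_5 = 3·7 + -4·1 + -2·1 + 3·2 = 21
  a_6 = 3·21 + -4·7 + -2·1 + 3·1 = 36
  a_7 = 3·36 + -4·21 + -2·7 + 3·1 = 13
  a_8 = 3·13 + -4·36 + -2·21 + 3·7 = -126
  a_9 = 3·-126 + -4·13 + -2·36 + 3·21 = -439
  a_10 = 3·-439 + -4·-126 + -2·13 + 3·36 = -731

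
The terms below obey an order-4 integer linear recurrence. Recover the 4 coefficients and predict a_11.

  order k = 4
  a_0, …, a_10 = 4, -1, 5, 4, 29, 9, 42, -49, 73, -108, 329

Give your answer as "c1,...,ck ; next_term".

1,1,-4,4 ; -267

  a_4 = 1·4 + 1·5 + -4·-1 + 4·4 = 29
  a_5 = 1·29 + 1·4 + -4·5 + 4·-1 = 9
  a_6 = 1·9 + 1·29 + -4·4 + 4·5 = 42
  a_7 = 1·42 + 1·9 + -4·29 + 4·4 = -49
  a_8 = 1·-49 + 1·42 + -4·9 + 4·29 = 73
  a_9 = 1·73 + 1·-49 + -4·42 + 4·9 = -108
  a_10 = 1·-108 + 1·73 + -4·-49 + 4·42 = 329
  a_11 = 1·329 + 1·-108 + -4·73 + 4·-49 = -267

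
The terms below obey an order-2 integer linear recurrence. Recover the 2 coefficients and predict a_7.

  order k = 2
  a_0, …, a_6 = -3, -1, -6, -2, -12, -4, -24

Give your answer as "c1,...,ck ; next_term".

0,2 ; -8

  a_2 = 0·-1 + 2·-3 = -6
  a_3 = 0·-6 + 2·-1 = -2
  a_4 = 0·-2 + 2·-6 = -12
  a_5 = 0·-12 + 2·-2 = -4
  a_6 = 0·-4 + 2·-12 = -24
  a_7 = 0·-24 + 2·-4 = -8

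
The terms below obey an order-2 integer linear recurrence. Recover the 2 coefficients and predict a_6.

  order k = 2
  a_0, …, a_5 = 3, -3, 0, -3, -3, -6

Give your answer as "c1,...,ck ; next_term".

  a_2 = 1·-3 + 1·3 = 0
  a_3 = 1·0 + 1·-3 = -3
  a_4 = 1·-3 + 1·0 = -3
  a_5 = 1·-3 + 1·-3 = -6
  a_6 = 1·-6 + 1·-3 = -9

1,1 ; -9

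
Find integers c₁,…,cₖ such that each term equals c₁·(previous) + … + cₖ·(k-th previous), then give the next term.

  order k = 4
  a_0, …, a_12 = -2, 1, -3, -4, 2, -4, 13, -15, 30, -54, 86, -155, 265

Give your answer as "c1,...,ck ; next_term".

  a_4 = -1·-4 + 1·-3 + -1·1 + -1·-2 = 2
  a_5 = -1·2 + 1·-4 + -1·-3 + -1·1 = -4
  a_6 = -1·-4 + 1·2 + -1·-4 + -1·-3 = 13
  a_7 = -1·13 + 1·-4 + -1·2 + -1·-4 = -15
  a_8 = -1·-15 + 1·13 + -1·-4 + -1·2 = 30
  a_9 = -1·30 + 1·-15 + -1·13 + -1·-4 = -54
  a_10 = -1·-54 + 1·30 + -1·-15 + -1·13 = 86
  a_11 = -1·86 + 1·-54 + -1·30 + -1·-15 = -155
  a_12 = -1·-155 + 1·86 + -1·-54 + -1·30 = 265
  a_13 = -1·265 + 1·-155 + -1·86 + -1·-54 = -452

-1,1,-1,-1 ; -452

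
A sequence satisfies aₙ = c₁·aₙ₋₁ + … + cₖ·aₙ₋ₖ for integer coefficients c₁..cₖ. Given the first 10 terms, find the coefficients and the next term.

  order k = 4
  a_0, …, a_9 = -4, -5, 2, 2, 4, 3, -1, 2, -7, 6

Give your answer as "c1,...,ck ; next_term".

  a_4 = -1·2 + 1·2 + 0·-5 + -1·-4 = 4
  a_5 = -1·4 + 1·2 + 0·2 + -1·-5 = 3
  a_6 = -1·3 + 1·4 + 0·2 + -1·2 = -1
  a_7 = -1·-1 + 1·3 + 0·4 + -1·2 = 2
  a_8 = -1·2 + 1·-1 + 0·3 + -1·4 = -7
  a_9 = -1·-7 + 1·2 + 0·-1 + -1·3 = 6
  a_10 = -1·6 + 1·-7 + 0·2 + -1·-1 = -12

-1,1,0,-1 ; -12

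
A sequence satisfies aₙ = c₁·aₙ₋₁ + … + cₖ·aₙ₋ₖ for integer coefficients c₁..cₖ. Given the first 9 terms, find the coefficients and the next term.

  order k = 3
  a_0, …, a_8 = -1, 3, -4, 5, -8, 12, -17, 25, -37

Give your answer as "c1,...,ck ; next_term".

-1,0,-1 ; 54

  a_3 = -1·-4 + 0·3 + -1·-1 = 5
  a_4 = -1·5 + 0·-4 + -1·3 = -8
  a_5 = -1·-8 + 0·5 + -1·-4 = 12
  a_6 = -1·12 + 0·-8 + -1·5 = -17
  a_7 = -1·-17 + 0·12 + -1·-8 = 25
  a_8 = -1·25 + 0·-17 + -1·12 = -37
  a_9 = -1·-37 + 0·25 + -1·-17 = 54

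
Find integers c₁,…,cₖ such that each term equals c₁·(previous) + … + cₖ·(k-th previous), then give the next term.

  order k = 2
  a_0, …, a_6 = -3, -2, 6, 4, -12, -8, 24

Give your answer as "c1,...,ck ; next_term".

  a_2 = 0·-2 + -2·-3 = 6
  a_3 = 0·6 + -2·-2 = 4
  a_4 = 0·4 + -2·6 = -12
  a_5 = 0·-12 + -2·4 = -8
  a_6 = 0·-8 + -2·-12 = 24
  a_7 = 0·24 + -2·-8 = 16

0,-2 ; 16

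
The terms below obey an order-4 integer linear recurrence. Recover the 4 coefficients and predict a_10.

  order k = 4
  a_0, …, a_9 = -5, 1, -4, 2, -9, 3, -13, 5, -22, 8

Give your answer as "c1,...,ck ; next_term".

0,1,0,1 ; -35

  a_4 = 0·2 + 1·-4 + 0·1 + 1·-5 = -9
  a_5 = 0·-9 + 1·2 + 0·-4 + 1·1 = 3
  a_6 = 0·3 + 1·-9 + 0·2 + 1·-4 = -13
  a_7 = 0·-13 + 1·3 + 0·-9 + 1·2 = 5
  a_8 = 0·5 + 1·-13 + 0·3 + 1·-9 = -22
  a_9 = 0·-22 + 1·5 + 0·-13 + 1·3 = 8
  a_10 = 0·8 + 1·-22 + 0·5 + 1·-13 = -35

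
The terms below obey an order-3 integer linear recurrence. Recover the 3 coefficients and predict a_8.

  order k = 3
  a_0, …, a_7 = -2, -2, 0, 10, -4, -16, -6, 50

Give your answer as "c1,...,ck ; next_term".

  a_3 = -1·0 + -2·-2 + -3·-2 = 10
  a_4 = -1·10 + -2·0 + -3·-2 = -4
  a_5 = -1·-4 + -2·10 + -3·0 = -16
  a_6 = -1·-16 + -2·-4 + -3·10 = -6
  a_7 = -1·-6 + -2·-16 + -3·-4 = 50
  a_8 = -1·50 + -2·-6 + -3·-16 = 10

-1,-2,-3 ; 10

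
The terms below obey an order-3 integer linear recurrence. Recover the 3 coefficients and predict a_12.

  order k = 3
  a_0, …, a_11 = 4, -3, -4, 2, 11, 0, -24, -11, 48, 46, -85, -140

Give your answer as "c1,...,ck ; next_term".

  a_3 = 0·-4 + -2·-3 + -1·4 = 2
  a_4 = 0·2 + -2·-4 + -1·-3 = 11
  a_5 = 0·11 + -2·2 + -1·-4 = 0
  a_6 = 0·0 + -2·11 + -1·2 = -24
  a_7 = 0·-24 + -2·0 + -1·11 = -11
  a_8 = 0·-11 + -2·-24 + -1·0 = 48
  a_9 = 0·48 + -2·-11 + -1·-24 = 46
  a_10 = 0·46 + -2·48 + -1·-11 = -85
  a_11 = 0·-85 + -2·46 + -1·48 = -140
  a_12 = 0·-140 + -2·-85 + -1·46 = 124

0,-2,-1 ; 124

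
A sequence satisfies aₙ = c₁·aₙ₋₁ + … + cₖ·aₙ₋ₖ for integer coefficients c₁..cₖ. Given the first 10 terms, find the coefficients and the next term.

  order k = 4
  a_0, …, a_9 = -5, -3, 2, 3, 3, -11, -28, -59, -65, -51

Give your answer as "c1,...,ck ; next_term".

2,0,-4,3 ; 50

  a_4 = 2·3 + 0·2 + -4·-3 + 3·-5 = 3
  a_5 = 2·3 + 0·3 + -4·2 + 3·-3 = -11
  a_6 = 2·-11 + 0·3 + -4·3 + 3·2 = -28
  a_7 = 2·-28 + 0·-11 + -4·3 + 3·3 = -59
  a_8 = 2·-59 + 0·-28 + -4·-11 + 3·3 = -65
  a_9 = 2·-65 + 0·-59 + -4·-28 + 3·-11 = -51
  a_10 = 2·-51 + 0·-65 + -4·-59 + 3·-28 = 50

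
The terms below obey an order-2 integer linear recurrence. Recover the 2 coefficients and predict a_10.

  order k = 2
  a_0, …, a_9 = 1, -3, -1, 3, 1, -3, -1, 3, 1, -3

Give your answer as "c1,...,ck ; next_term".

  a_2 = 0·-3 + -1·1 = -1
  a_3 = 0·-1 + -1·-3 = 3
  a_4 = 0·3 + -1·-1 = 1
  a_5 = 0·1 + -1·3 = -3
  a_6 = 0·-3 + -1·1 = -1
  a_7 = 0·-1 + -1·-3 = 3
  a_8 = 0·3 + -1·-1 = 1
  a_9 = 0·1 + -1·3 = -3
  a_10 = 0·-3 + -1·1 = -1

0,-1 ; -1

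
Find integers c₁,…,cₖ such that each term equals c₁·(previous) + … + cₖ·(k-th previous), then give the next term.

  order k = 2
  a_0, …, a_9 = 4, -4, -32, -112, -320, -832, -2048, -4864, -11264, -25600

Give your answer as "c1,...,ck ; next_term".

4,-4 ; -57344

  a_2 = 4·-4 + -4·4 = -32
  a_3 = 4·-32 + -4·-4 = -112
  a_4 = 4·-112 + -4·-32 = -320
  a_5 = 4·-320 + -4·-112 = -832
  a_6 = 4·-832 + -4·-320 = -2048
  a_7 = 4·-2048 + -4·-832 = -4864
  a_8 = 4·-4864 + -4·-2048 = -11264
  a_9 = 4·-11264 + -4·-4864 = -25600
  a_10 = 4·-25600 + -4·-11264 = -57344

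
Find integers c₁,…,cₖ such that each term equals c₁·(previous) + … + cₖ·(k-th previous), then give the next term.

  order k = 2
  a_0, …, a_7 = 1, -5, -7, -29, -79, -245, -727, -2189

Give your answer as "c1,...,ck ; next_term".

  a_2 = 2·-5 + 3·1 = -7
  a_3 = 2·-7 + 3·-5 = -29
  a_4 = 2·-29 + 3·-7 = -79
  a_5 = 2·-79 + 3·-29 = -245
  a_6 = 2·-245 + 3·-79 = -727
  a_7 = 2·-727 + 3·-245 = -2189
  a_8 = 2·-2189 + 3·-727 = -6559

2,3 ; -6559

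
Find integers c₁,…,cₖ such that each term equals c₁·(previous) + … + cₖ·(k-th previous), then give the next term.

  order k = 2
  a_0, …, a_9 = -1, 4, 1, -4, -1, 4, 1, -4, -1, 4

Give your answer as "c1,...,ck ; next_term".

0,-1 ; 1

  a_2 = 0·4 + -1·-1 = 1
  a_3 = 0·1 + -1·4 = -4
  a_4 = 0·-4 + -1·1 = -1
  a_5 = 0·-1 + -1·-4 = 4
  a_6 = 0·4 + -1·-1 = 1
  a_7 = 0·1 + -1·4 = -4
  a_8 = 0·-4 + -1·1 = -1
  a_9 = 0·-1 + -1·-4 = 4
  a_10 = 0·4 + -1·-1 = 1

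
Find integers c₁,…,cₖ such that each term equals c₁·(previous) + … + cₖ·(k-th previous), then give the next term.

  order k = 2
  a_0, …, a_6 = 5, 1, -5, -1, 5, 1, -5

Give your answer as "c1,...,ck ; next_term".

  a_2 = 0·1 + -1·5 = -5
  a_3 = 0·-5 + -1·1 = -1
  a_4 = 0·-1 + -1·-5 = 5
  a_5 = 0·5 + -1·-1 = 1
  a_6 = 0·1 + -1·5 = -5
  a_7 = 0·-5 + -1·1 = -1

0,-1 ; -1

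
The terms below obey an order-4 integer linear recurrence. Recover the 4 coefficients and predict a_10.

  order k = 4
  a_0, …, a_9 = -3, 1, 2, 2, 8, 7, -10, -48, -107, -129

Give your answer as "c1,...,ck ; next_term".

  a_4 = 2·2 + -2·2 + -1·1 + -3·-3 = 8
  a_5 = 2·8 + -2·2 + -1·2 + -3·1 = 7
  a_6 = 2·7 + -2·8 + -1·2 + -3·2 = -10
  a_7 = 2·-10 + -2·7 + -1·8 + -3·2 = -48
  a_8 = 2·-48 + -2·-10 + -1·7 + -3·8 = -107
  a_9 = 2·-107 + -2·-48 + -1·-10 + -3·7 = -129
  a_10 = 2·-129 + -2·-107 + -1·-48 + -3·-10 = 34

2,-2,-1,-3 ; 34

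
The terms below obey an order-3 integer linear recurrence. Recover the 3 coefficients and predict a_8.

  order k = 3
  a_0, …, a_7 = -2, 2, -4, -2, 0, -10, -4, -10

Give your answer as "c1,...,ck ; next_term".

  a_3 = 0·-4 + 1·2 + 2·-2 = -2
  a_4 = 0·-2 + 1·-4 + 2·2 = 0
  a_5 = 0·0 + 1·-2 + 2·-4 = -10
  a_6 = 0·-10 + 1·0 + 2·-2 = -4
  a_7 = 0·-4 + 1·-10 + 2·0 = -10
  a_8 = 0·-10 + 1·-4 + 2·-10 = -24

0,1,2 ; -24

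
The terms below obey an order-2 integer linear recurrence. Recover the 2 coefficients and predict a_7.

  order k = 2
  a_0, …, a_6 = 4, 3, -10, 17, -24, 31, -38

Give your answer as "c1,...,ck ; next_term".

-2,-1 ; 45

  a_2 = -2·3 + -1·4 = -10
  a_3 = -2·-10 + -1·3 = 17
  a_4 = -2·17 + -1·-10 = -24
  a_5 = -2·-24 + -1·17 = 31
  a_6 = -2·31 + -1·-24 = -38
  a_7 = -2·-38 + -1·31 = 45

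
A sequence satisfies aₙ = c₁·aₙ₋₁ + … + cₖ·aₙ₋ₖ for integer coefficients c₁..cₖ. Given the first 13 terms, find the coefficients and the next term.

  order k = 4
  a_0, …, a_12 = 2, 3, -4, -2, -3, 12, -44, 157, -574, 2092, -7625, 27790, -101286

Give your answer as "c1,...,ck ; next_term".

-3,2,-1,1 ; 369155

  a_4 = -3·-2 + 2·-4 + -1·3 + 1·2 = -3
  a_5 = -3·-3 + 2·-2 + -1·-4 + 1·3 = 12
  a_6 = -3·12 + 2·-3 + -1·-2 + 1·-4 = -44
  a_7 = -3·-44 + 2·12 + -1·-3 + 1·-2 = 157
  a_8 = -3·157 + 2·-44 + -1·12 + 1·-3 = -574
  a_9 = -3·-574 + 2·157 + -1·-44 + 1·12 = 2092
  a_10 = -3·2092 + 2·-574 + -1·157 + 1·-44 = -7625
  a_11 = -3·-7625 + 2·2092 + -1·-574 + 1·157 = 27790
  a_12 = -3·27790 + 2·-7625 + -1·2092 + 1·-574 = -101286
  a_13 = -3·-101286 + 2·27790 + -1·-7625 + 1·2092 = 369155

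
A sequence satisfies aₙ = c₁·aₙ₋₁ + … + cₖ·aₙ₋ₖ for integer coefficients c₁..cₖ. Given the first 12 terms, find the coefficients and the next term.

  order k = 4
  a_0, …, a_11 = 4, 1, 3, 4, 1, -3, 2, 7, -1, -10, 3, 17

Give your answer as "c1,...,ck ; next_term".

  a_4 = 0·4 + -1·3 + 0·1 + 1·4 = 1
  a_5 = 0·1 + -1·4 + 0·3 + 1·1 = -3
  a_6 = 0·-3 + -1·1 + 0·4 + 1·3 = 2
  a_7 = 0·2 + -1·-3 + 0·1 + 1·4 = 7
  a_8 = 0·7 + -1·2 + 0·-3 + 1·1 = -1
  a_9 = 0·-1 + -1·7 + 0·2 + 1·-3 = -10
  a_10 = 0·-10 + -1·-1 + 0·7 + 1·2 = 3
  a_11 = 0·3 + -1·-10 + 0·-1 + 1·7 = 17
  a_12 = 0·17 + -1·3 + 0·-10 + 1·-1 = -4

0,-1,0,1 ; -4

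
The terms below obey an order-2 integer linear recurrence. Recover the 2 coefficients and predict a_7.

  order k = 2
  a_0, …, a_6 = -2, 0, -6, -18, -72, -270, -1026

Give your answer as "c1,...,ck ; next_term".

  a_2 = 3·0 + 3·-2 = -6
  a_3 = 3·-6 + 3·0 = -18
  a_4 = 3·-18 + 3·-6 = -72
  a_5 = 3·-72 + 3·-18 = -270
  a_6 = 3·-270 + 3·-72 = -1026
  a_7 = 3·-1026 + 3·-270 = -3888

3,3 ; -3888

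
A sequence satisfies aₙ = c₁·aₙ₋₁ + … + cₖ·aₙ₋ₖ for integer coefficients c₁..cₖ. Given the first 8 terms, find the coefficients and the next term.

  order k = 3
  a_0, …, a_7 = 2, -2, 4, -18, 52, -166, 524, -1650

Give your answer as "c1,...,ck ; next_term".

  a_3 = -2·4 + 3·-2 + -2·2 = -18
  a_4 = -2·-18 + 3·4 + -2·-2 = 52
  a_5 = -2·52 + 3·-18 + -2·4 = -166
  a_6 = -2·-166 + 3·52 + -2·-18 = 524
  a_7 = -2·524 + 3·-166 + -2·52 = -1650
  a_8 = -2·-1650 + 3·524 + -2·-166 = 5204

-2,3,-2 ; 5204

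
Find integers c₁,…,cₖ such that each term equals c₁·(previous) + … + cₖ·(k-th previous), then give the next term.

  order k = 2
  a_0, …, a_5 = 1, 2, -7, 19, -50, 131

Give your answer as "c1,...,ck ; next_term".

  a_2 = -3·2 + -1·1 = -7
  a_3 = -3·-7 + -1·2 = 19
  a_4 = -3·19 + -1·-7 = -50
  a_5 = -3·-50 + -1·19 = 131
  a_6 = -3·131 + -1·-50 = -343

-3,-1 ; -343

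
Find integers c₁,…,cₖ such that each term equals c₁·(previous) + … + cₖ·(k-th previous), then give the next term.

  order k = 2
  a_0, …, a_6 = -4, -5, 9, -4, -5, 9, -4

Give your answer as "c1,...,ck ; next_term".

-1,-1 ; -5

  a_2 = -1·-5 + -1·-4 = 9
  a_3 = -1·9 + -1·-5 = -4
  a_4 = -1·-4 + -1·9 = -5
  a_5 = -1·-5 + -1·-4 = 9
  a_6 = -1·9 + -1·-5 = -4
  a_7 = -1·-4 + -1·9 = -5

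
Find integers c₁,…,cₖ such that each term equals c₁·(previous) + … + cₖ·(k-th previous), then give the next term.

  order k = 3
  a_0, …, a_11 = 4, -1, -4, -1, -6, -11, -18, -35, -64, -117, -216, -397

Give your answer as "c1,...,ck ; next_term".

  a_3 = 1·-4 + 1·-1 + 1·4 = -1
  a_4 = 1·-1 + 1·-4 + 1·-1 = -6
  a_5 = 1·-6 + 1·-1 + 1·-4 = -11
  a_6 = 1·-11 + 1·-6 + 1·-1 = -18
  a_7 = 1·-18 + 1·-11 + 1·-6 = -35
  a_8 = 1·-35 + 1·-18 + 1·-11 = -64
  a_9 = 1·-64 + 1·-35 + 1·-18 = -117
  a_10 = 1·-117 + 1·-64 + 1·-35 = -216
  a_11 = 1·-216 + 1·-117 + 1·-64 = -397
  a_12 = 1·-397 + 1·-216 + 1·-117 = -730

1,1,1 ; -730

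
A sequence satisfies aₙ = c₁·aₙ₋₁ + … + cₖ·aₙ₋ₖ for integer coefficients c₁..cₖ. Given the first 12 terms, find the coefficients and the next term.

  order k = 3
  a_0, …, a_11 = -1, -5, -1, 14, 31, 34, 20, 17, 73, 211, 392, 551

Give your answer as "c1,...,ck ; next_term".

3,-4,3 ; 718

  a_3 = 3·-1 + -4·-5 + 3·-1 = 14
  a_4 = 3·14 + -4·-1 + 3·-5 = 31
  a_5 = 3·31 + -4·14 + 3·-1 = 34
  a_6 = 3·34 + -4·31 + 3·14 = 20
  a_7 = 3·20 + -4·34 + 3·31 = 17
  a_8 = 3·17 + -4·20 + 3·34 = 73
  a_9 = 3·73 + -4·17 + 3·20 = 211
  a_10 = 3·211 + -4·73 + 3·17 = 392
  a_11 = 3·392 + -4·211 + 3·73 = 551
  a_12 = 3·551 + -4·392 + 3·211 = 718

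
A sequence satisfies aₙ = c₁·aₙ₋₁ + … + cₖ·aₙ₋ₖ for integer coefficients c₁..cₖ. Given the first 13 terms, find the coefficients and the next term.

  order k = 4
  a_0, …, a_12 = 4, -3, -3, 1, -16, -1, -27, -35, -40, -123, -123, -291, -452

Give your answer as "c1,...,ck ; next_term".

  a_4 = 0·1 + 2·-3 + 2·-3 + -1·4 = -16
  a_5 = 0·-16 + 2·1 + 2·-3 + -1·-3 = -1
  a_6 = 0·-1 + 2·-16 + 2·1 + -1·-3 = -27
  a_7 = 0·-27 + 2·-1 + 2·-16 + -1·1 = -35
  a_8 = 0·-35 + 2·-27 + 2·-1 + -1·-16 = -40
  a_9 = 0·-40 + 2·-35 + 2·-27 + -1·-1 = -123
  a_10 = 0·-123 + 2·-40 + 2·-35 + -1·-27 = -123
  a_11 = 0·-123 + 2·-123 + 2·-40 + -1·-35 = -291
  a_12 = 0·-291 + 2·-123 + 2·-123 + -1·-40 = -452
  a_13 = 0·-452 + 2·-291 + 2·-123 + -1·-123 = -705

0,2,2,-1 ; -705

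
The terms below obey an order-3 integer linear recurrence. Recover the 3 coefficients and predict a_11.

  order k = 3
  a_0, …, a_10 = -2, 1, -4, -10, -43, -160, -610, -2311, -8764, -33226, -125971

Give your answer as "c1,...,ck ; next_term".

4,0,-3 ; -477592

  a_3 = 4·-4 + 0·1 + -3·-2 = -10
  a_4 = 4·-10 + 0·-4 + -3·1 = -43
  a_5 = 4·-43 + 0·-10 + -3·-4 = -160
  a_6 = 4·-160 + 0·-43 + -3·-10 = -610
  a_7 = 4·-610 + 0·-160 + -3·-43 = -2311
  a_8 = 4·-2311 + 0·-610 + -3·-160 = -8764
  a_9 = 4·-8764 + 0·-2311 + -3·-610 = -33226
  a_10 = 4·-33226 + 0·-8764 + -3·-2311 = -125971
  a_11 = 4·-125971 + 0·-33226 + -3·-8764 = -477592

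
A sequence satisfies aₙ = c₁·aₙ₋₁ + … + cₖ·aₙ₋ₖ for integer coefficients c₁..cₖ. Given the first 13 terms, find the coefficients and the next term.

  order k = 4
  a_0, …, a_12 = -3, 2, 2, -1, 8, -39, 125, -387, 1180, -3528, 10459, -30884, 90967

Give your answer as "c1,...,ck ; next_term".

-4,-3,-1,-4 ; -267563

  a_4 = -4·-1 + -3·2 + -1·2 + -4·-3 = 8
  a_5 = -4·8 + -3·-1 + -1·2 + -4·2 = -39
  a_6 = -4·-39 + -3·8 + -1·-1 + -4·2 = 125
  a_7 = -4·125 + -3·-39 + -1·8 + -4·-1 = -387
  a_8 = -4·-387 + -3·125 + -1·-39 + -4·8 = 1180
  a_9 = -4·1180 + -3·-387 + -1·125 + -4·-39 = -3528
  a_10 = -4·-3528 + -3·1180 + -1·-387 + -4·125 = 10459
  a_11 = -4·10459 + -3·-3528 + -1·1180 + -4·-387 = -30884
  a_12 = -4·-30884 + -3·10459 + -1·-3528 + -4·1180 = 90967
  a_13 = -4·90967 + -3·-30884 + -1·10459 + -4·-3528 = -267563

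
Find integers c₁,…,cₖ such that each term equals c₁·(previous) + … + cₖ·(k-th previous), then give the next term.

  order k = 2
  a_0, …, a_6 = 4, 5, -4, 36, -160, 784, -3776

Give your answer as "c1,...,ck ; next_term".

  a_2 = -4·5 + 4·4 = -4
  a_3 = -4·-4 + 4·5 = 36
  a_4 = -4·36 + 4·-4 = -160
  a_5 = -4·-160 + 4·36 = 784
  a_6 = -4·784 + 4·-160 = -3776
  a_7 = -4·-3776 + 4·784 = 18240

-4,4 ; 18240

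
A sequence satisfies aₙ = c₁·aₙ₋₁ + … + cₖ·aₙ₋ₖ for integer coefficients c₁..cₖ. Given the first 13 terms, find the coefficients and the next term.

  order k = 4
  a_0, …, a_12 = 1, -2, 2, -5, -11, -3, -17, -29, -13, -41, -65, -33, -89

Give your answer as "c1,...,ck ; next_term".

1,0,2,-2 ; -137

  a_4 = 1·-5 + 0·2 + 2·-2 + -2·1 = -11
  a_5 = 1·-11 + 0·-5 + 2·2 + -2·-2 = -3
  a_6 = 1·-3 + 0·-11 + 2·-5 + -2·2 = -17
  a_7 = 1·-17 + 0·-3 + 2·-11 + -2·-5 = -29
  a_8 = 1·-29 + 0·-17 + 2·-3 + -2·-11 = -13
  a_9 = 1·-13 + 0·-29 + 2·-17 + -2·-3 = -41
  a_10 = 1·-41 + 0·-13 + 2·-29 + -2·-17 = -65
  a_11 = 1·-65 + 0·-41 + 2·-13 + -2·-29 = -33
  a_12 = 1·-33 + 0·-65 + 2·-41 + -2·-13 = -89
  a_13 = 1·-89 + 0·-33 + 2·-65 + -2·-41 = -137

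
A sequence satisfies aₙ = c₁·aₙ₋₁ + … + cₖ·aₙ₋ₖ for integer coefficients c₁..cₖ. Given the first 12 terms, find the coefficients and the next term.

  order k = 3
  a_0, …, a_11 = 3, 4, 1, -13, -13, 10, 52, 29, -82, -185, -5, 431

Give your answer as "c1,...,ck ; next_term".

0,-1,-3 ; 560

  a_3 = 0·1 + -1·4 + -3·3 = -13
  a_4 = 0·-13 + -1·1 + -3·4 = -13
  a_5 = 0·-13 + -1·-13 + -3·1 = 10
  a_6 = 0·10 + -1·-13 + -3·-13 = 52
  a_7 = 0·52 + -1·10 + -3·-13 = 29
  a_8 = 0·29 + -1·52 + -3·10 = -82
  a_9 = 0·-82 + -1·29 + -3·52 = -185
  a_10 = 0·-185 + -1·-82 + -3·29 = -5
  a_11 = 0·-5 + -1·-185 + -3·-82 = 431
  a_12 = 0·431 + -1·-5 + -3·-185 = 560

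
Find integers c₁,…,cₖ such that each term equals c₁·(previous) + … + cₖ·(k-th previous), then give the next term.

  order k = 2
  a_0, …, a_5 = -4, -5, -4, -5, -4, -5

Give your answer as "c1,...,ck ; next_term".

0,1 ; -4

  a_2 = 0·-5 + 1·-4 = -4
  a_3 = 0·-4 + 1·-5 = -5
  a_4 = 0·-5 + 1·-4 = -4
  a_5 = 0·-4 + 1·-5 = -5
  a_6 = 0·-5 + 1·-4 = -4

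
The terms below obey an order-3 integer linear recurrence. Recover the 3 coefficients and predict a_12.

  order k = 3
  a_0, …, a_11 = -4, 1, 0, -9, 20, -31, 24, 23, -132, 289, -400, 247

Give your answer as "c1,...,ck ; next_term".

-2,-1,2 ; 484

  a_3 = -2·0 + -1·1 + 2·-4 = -9
  a_4 = -2·-9 + -1·0 + 2·1 = 20
  a_5 = -2·20 + -1·-9 + 2·0 = -31
  a_6 = -2·-31 + -1·20 + 2·-9 = 24
  a_7 = -2·24 + -1·-31 + 2·20 = 23
  a_8 = -2·23 + -1·24 + 2·-31 = -132
  a_9 = -2·-132 + -1·23 + 2·24 = 289
  a_10 = -2·289 + -1·-132 + 2·23 = -400
  a_11 = -2·-400 + -1·289 + 2·-132 = 247
  a_12 = -2·247 + -1·-400 + 2·289 = 484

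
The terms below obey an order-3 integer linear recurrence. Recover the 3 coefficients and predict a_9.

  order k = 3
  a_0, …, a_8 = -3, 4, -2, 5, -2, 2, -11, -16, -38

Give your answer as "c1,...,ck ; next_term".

2,0,-3 ; -43

  a_3 = 2·-2 + 0·4 + -3·-3 = 5
  a_4 = 2·5 + 0·-2 + -3·4 = -2
  a_5 = 2·-2 + 0·5 + -3·-2 = 2
  a_6 = 2·2 + 0·-2 + -3·5 = -11
  a_7 = 2·-11 + 0·2 + -3·-2 = -16
  a_8 = 2·-16 + 0·-11 + -3·2 = -38
  a_9 = 2·-38 + 0·-16 + -3·-11 = -43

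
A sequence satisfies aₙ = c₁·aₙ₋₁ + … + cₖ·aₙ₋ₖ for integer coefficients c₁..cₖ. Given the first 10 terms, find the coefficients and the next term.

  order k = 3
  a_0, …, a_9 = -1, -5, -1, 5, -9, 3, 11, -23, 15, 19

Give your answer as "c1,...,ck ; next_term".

  a_3 = -1·-1 + -1·-5 + 1·-1 = 5
  a_4 = -1·5 + -1·-1 + 1·-5 = -9
  a_5 = -1·-9 + -1·5 + 1·-1 = 3
  a_6 = -1·3 + -1·-9 + 1·5 = 11
  a_7 = -1·11 + -1·3 + 1·-9 = -23
  a_8 = -1·-23 + -1·11 + 1·3 = 15
  a_9 = -1·15 + -1·-23 + 1·11 = 19
  a_10 = -1·19 + -1·15 + 1·-23 = -57

-1,-1,1 ; -57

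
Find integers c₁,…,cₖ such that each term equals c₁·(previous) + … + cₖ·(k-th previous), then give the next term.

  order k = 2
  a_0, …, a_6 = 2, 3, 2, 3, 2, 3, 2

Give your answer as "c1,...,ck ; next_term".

  a_2 = 0·3 + 1·2 = 2
  a_3 = 0·2 + 1·3 = 3
  a_4 = 0·3 + 1·2 = 2
  a_5 = 0·2 + 1·3 = 3
  a_6 = 0·3 + 1·2 = 2
  a_7 = 0·2 + 1·3 = 3

0,1 ; 3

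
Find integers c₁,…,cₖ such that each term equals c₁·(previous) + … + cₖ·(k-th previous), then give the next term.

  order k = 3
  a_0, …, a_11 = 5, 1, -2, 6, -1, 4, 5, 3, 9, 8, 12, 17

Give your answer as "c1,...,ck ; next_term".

0,1,1 ; 20

  a_3 = 0·-2 + 1·1 + 1·5 = 6
  a_4 = 0·6 + 1·-2 + 1·1 = -1
  a_5 = 0·-1 + 1·6 + 1·-2 = 4
  a_6 = 0·4 + 1·-1 + 1·6 = 5
  a_7 = 0·5 + 1·4 + 1·-1 = 3
  a_8 = 0·3 + 1·5 + 1·4 = 9
  a_9 = 0·9 + 1·3 + 1·5 = 8
  a_10 = 0·8 + 1·9 + 1·3 = 12
  a_11 = 0·12 + 1·8 + 1·9 = 17
  a_12 = 0·17 + 1·12 + 1·8 = 20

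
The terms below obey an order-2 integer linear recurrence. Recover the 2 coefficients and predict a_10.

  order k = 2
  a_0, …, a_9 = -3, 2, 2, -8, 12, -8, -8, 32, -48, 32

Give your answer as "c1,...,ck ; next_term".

  a_2 = -2·2 + -2·-3 = 2
  a_3 = -2·2 + -2·2 = -8
  a_4 = -2·-8 + -2·2 = 12
  a_5 = -2·12 + -2·-8 = -8
  a_6 = -2·-8 + -2·12 = -8
  a_7 = -2·-8 + -2·-8 = 32
  a_8 = -2·32 + -2·-8 = -48
  a_9 = -2·-48 + -2·32 = 32
  a_10 = -2·32 + -2·-48 = 32

-2,-2 ; 32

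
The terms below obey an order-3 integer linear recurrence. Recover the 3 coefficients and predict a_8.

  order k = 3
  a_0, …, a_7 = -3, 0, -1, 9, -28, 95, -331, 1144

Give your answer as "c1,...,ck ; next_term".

-3,1,-2 ; -3953

  a_3 = -3·-1 + 1·0 + -2·-3 = 9
  a_4 = -3·9 + 1·-1 + -2·0 = -28
  a_5 = -3·-28 + 1·9 + -2·-1 = 95
  a_6 = -3·95 + 1·-28 + -2·9 = -331
  a_7 = -3·-331 + 1·95 + -2·-28 = 1144
  a_8 = -3·1144 + 1·-331 + -2·95 = -3953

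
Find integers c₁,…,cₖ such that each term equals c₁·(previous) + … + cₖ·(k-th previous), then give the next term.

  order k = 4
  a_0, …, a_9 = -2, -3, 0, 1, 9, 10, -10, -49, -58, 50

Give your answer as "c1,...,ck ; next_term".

  a_4 = 1·1 + -2·0 + -2·-3 + -1·-2 = 9
  a_5 = 1·9 + -2·1 + -2·0 + -1·-3 = 10
  a_6 = 1·10 + -2·9 + -2·1 + -1·0 = -10
  a_7 = 1·-10 + -2·10 + -2·9 + -1·1 = -49
  a_8 = 1·-49 + -2·-10 + -2·10 + -1·9 = -58
  a_9 = 1·-58 + -2·-49 + -2·-10 + -1·10 = 50
  a_10 = 1·50 + -2·-58 + -2·-49 + -1·-10 = 274

1,-2,-2,-1 ; 274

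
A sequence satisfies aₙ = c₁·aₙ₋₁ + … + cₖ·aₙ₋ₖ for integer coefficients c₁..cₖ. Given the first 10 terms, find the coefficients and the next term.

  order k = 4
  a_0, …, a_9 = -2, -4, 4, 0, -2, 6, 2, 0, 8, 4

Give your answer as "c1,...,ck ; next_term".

1,0,1,-1 ; 2

  a_4 = 1·0 + 0·4 + 1·-4 + -1·-2 = -2
  a_5 = 1·-2 + 0·0 + 1·4 + -1·-4 = 6
  a_6 = 1·6 + 0·-2 + 1·0 + -1·4 = 2
  a_7 = 1·2 + 0·6 + 1·-2 + -1·0 = 0
  a_8 = 1·0 + 0·2 + 1·6 + -1·-2 = 8
  a_9 = 1·8 + 0·0 + 1·2 + -1·6 = 4
  a_10 = 1·4 + 0·8 + 1·0 + -1·2 = 2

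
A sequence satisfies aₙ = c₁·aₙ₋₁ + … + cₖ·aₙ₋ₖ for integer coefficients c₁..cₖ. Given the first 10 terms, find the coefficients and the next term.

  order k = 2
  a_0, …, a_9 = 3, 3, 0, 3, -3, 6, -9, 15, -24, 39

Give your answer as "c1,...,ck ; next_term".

  a_2 = -1·3 + 1·3 = 0
  a_3 = -1·0 + 1·3 = 3
  a_4 = -1·3 + 1·0 = -3
  a_5 = -1·-3 + 1·3 = 6
  a_6 = -1·6 + 1·-3 = -9
  a_7 = -1·-9 + 1·6 = 15
  a_8 = -1·15 + 1·-9 = -24
  a_9 = -1·-24 + 1·15 = 39
  a_10 = -1·39 + 1·-24 = -63

-1,1 ; -63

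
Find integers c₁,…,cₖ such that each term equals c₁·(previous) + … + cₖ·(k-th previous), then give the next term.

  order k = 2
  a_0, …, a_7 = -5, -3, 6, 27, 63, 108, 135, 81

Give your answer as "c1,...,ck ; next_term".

3,-3 ; -162

  a_2 = 3·-3 + -3·-5 = 6
  a_3 = 3·6 + -3·-3 = 27
  a_4 = 3·27 + -3·6 = 63
  a_5 = 3·63 + -3·27 = 108
  a_6 = 3·108 + -3·63 = 135
  a_7 = 3·135 + -3·108 = 81
  a_8 = 3·81 + -3·135 = -162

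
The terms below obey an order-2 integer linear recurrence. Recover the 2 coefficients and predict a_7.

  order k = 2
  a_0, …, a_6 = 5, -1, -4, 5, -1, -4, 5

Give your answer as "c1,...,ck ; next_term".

-1,-1 ; -1

  a_2 = -1·-1 + -1·5 = -4
  a_3 = -1·-4 + -1·-1 = 5
  a_4 = -1·5 + -1·-4 = -1
  a_5 = -1·-1 + -1·5 = -4
  a_6 = -1·-4 + -1·-1 = 5
  a_7 = -1·5 + -1·-4 = -1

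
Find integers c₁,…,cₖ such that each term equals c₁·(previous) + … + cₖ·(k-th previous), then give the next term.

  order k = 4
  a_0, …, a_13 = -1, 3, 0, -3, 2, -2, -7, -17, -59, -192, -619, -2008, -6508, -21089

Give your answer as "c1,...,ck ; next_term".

  a_4 = 2·-3 + 3·0 + 3·3 + 1·-1 = 2
  a_5 = 2·2 + 3·-3 + 3·0 + 1·3 = -2
  a_6 = 2·-2 + 3·2 + 3·-3 + 1·0 = -7
  a_7 = 2·-7 + 3·-2 + 3·2 + 1·-3 = -17
  a_8 = 2·-17 + 3·-7 + 3·-2 + 1·2 = -59
  a_9 = 2·-59 + 3·-17 + 3·-7 + 1·-2 = -192
  a_10 = 2·-192 + 3·-59 + 3·-17 + 1·-7 = -619
  a_11 = 2·-619 + 3·-192 + 3·-59 + 1·-17 = -2008
  a_12 = 2·-2008 + 3·-619 + 3·-192 + 1·-59 = -6508
  a_13 = 2·-6508 + 3·-2008 + 3·-619 + 1·-192 = -21089
  a_14 = 2·-21089 + 3·-6508 + 3·-2008 + 1·-619 = -68345

2,3,3,1 ; -68345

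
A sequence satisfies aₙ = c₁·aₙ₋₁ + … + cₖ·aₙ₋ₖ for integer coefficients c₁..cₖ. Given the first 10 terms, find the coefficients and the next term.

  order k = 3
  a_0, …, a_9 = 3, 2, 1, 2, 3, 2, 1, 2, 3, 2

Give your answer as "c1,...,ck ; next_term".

  a_3 = 1·1 + -1·2 + 1·3 = 2
  a_4 = 1·2 + -1·1 + 1·2 = 3
  a_5 = 1·3 + -1·2 + 1·1 = 2
  a_6 = 1·2 + -1·3 + 1·2 = 1
  a_7 = 1·1 + -1·2 + 1·3 = 2
  a_8 = 1·2 + -1·1 + 1·2 = 3
  a_9 = 1·3 + -1·2 + 1·1 = 2
  a_10 = 1·2 + -1·3 + 1·2 = 1

1,-1,1 ; 1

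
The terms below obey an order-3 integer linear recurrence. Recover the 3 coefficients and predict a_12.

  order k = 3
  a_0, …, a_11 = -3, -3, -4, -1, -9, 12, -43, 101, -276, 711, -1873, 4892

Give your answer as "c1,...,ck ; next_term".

  a_3 = -2·-4 + 2·-3 + 1·-3 = -1
  a_4 = -2·-1 + 2·-4 + 1·-3 = -9
  a_5 = -2·-9 + 2·-1 + 1·-4 = 12
  a_6 = -2·12 + 2·-9 + 1·-1 = -43
  a_7 = -2·-43 + 2·12 + 1·-9 = 101
  a_8 = -2·101 + 2·-43 + 1·12 = -276
  a_9 = -2·-276 + 2·101 + 1·-43 = 711
  a_10 = -2·711 + 2·-276 + 1·101 = -1873
  a_11 = -2·-1873 + 2·711 + 1·-276 = 4892
  a_12 = -2·4892 + 2·-1873 + 1·711 = -12819

-2,2,1 ; -12819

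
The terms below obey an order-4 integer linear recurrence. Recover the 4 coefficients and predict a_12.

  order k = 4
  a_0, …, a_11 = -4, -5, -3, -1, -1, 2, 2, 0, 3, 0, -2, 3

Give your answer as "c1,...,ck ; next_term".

  a_4 = 0·-1 + 0·-3 + 1·-5 + -1·-4 = -1
  a_5 = 0·-1 + 0·-1 + 1·-3 + -1·-5 = 2
  a_6 = 0·2 + 0·-1 + 1·-1 + -1·-3 = 2
  a_7 = 0·2 + 0·2 + 1·-1 + -1·-1 = 0
  a_8 = 0·0 + 0·2 + 1·2 + -1·-1 = 3
  a_9 = 0·3 + 0·0 + 1·2 + -1·2 = 0
  a_10 = 0·0 + 0·3 + 1·0 + -1·2 = -2
  a_11 = 0·-2 + 0·0 + 1·3 + -1·0 = 3
  a_12 = 0·3 + 0·-2 + 1·0 + -1·3 = -3

0,0,1,-1 ; -3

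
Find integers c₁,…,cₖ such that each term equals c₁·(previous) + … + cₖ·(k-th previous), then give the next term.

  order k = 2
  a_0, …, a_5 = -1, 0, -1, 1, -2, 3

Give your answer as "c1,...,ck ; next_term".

  a_2 = -1·0 + 1·-1 = -1
  a_3 = -1·-1 + 1·0 = 1
  a_4 = -1·1 + 1·-1 = -2
  a_5 = -1·-2 + 1·1 = 3
  a_6 = -1·3 + 1·-2 = -5

-1,1 ; -5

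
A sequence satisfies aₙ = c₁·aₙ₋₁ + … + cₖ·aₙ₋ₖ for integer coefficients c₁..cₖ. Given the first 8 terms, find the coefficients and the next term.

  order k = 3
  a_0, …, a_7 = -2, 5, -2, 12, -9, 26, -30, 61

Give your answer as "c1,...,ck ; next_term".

  a_3 = 0·-2 + 2·5 + -1·-2 = 12
  a_4 = 0·12 + 2·-2 + -1·5 = -9
  a_5 = 0·-9 + 2·12 + -1·-2 = 26
  a_6 = 0·26 + 2·-9 + -1·12 = -30
  a_7 = 0·-30 + 2·26 + -1·-9 = 61
  a_8 = 0·61 + 2·-30 + -1·26 = -86

0,2,-1 ; -86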